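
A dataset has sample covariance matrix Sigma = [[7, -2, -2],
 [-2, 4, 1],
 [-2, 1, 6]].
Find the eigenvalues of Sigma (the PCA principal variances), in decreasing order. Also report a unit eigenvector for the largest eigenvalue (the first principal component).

Step 1 — characteristic polynomial p(λ) = det(λI - Sigma) = λ³ - tr·λ² + c_1·λ - det, where tr = trace, c_1 = sum of the principal 2×2 minors, det = det(Sigma):
  tr = 7 + 4 + 6 = 17,
  c_1 = (7·4 - (-2)²) + (7·6 - (-2)²) + (4·6 - (1)²) = 24 + 38 + 23 = 85,
  det = 7·(4·6 - (1)²) - (-2)·((-2)·6 - (1)·(-2)) + (-2)·((-2)·(1) - 4·(-2)) = 7·(23) - (-2)·(-10) + (-2)·(6) = 129.
  So p(λ) = λ³ - 17λ² + 85λ - 129.
Step 2 — look for an integer root (rational root theorem: any rational root is an integer divisor of 129). Testing λ = 3:
  p(3) = 27 - 153 + 255 - 129 = 0  ✓
  Dividing out (λ - 3): p(λ) = (λ - 3)(λ² - 14λ + 43).
Step 3 — remaining eigenvalues from the quadratic λ² - 14λ + 43 = 0:
  Δ = 14² - 4·43 = 196 - 172 = 24,  λ = (14 ± √24)/2 = (14 ± 4.899)/2 ≈ 9.4495 or 4.5505.
  Sorted: λ_1 = 9.4495,  λ_2 = 4.5505,  λ_3 = 3  (check: sum = 17 = tr ✓).

Step 4 — unit eigenvector for λ_1 ≈ 9.4495: v spans the null space of (Sigma - λ_1 I), whose rows are
  r_1 = (-2.4495, -2, -2),  r_2 = (-2, -5.4495, 1),  r_3 = (-2, 1, -3.4495).
  v is orthogonal to every row, so take v ∝ r_1 × r_2 = ((-2)·(1) - (-2)·(-5.4495), (-2)·(-2) - (-2.4495)·(1), (-2.4495)·(-5.4495) - (-2)·(-2)) ≈ (-12.899, 6.4495, 9.3485).
  Rescale (multiply by -1 so the first nonzero entry is positive): u = (12.899, -6.4495, -9.3485).
  ||u|| = √((12.899)² + (-6.4495)² + (-9.3485)²) = √(295.3735) ≈ 17.1864,  v_1 = u/||u|| ≈ (0.7505, -0.3753, -0.5439) (||v_1|| = 1).

λ_1 = 9.4495,  λ_2 = 4.5505,  λ_3 = 3;  v_1 ≈ (0.7505, -0.3753, -0.5439)


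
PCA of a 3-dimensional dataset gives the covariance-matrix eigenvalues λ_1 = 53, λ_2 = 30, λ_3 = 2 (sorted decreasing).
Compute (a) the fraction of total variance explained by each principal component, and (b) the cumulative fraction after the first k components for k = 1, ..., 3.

Step 1 — total variance = trace(Sigma) = Σ λ_i = 53 + 30 + 2 = 85.

Step 2 — fraction explained by component i = λ_i / Σ λ:
  PC1: 53/85 = 0.6235
  PC2: 30/85 = 0.3529
  PC3: 2/85 = 0.0235

Step 3 — cumulative fraction after k components = (λ_1 + ... + λ_k) / Σ λ:
  k = 1: 53/85 = 0.6235
  k = 2: (53 + 30)/85 = 83/85 = 0.9765
  k = 3: (53 + 30 + 2)/85 = 85/85 = 1

Summary (fraction, with percent):

explained: PC1 0.6235 (62.35%), PC2 0.3529 (35.29%), PC3 0.0235 (2.35%);  cumulative: 0.6235, 0.9765, 1


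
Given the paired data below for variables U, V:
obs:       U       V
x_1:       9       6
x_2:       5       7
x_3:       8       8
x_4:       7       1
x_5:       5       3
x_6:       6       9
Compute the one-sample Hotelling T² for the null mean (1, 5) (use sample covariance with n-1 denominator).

Step 1 — sample mean vector:
  mean(U) = (9 + 5 + 8 + 7 + 5 + 6) / 6 = 40/6 = 6.6667
  mean(V) = (6 + 7 + 8 + 1 + 3 + 9) / 6 = 34/6 = 5.6667
  x̄ = (6.6667, 5.6667),  deviation x̄ - mu_0 = (6.6667, 5.6667) - (1, 5) = (5.6667, 0.6667).

Step 2 — sample covariance matrix, S[i,j] = (1/(n-1)) · Σ_k (x_{k,i} - mean_i) · (x_{k,j} - mean_j), divisor n-1 = 5:
  S[U,U] = ((2.3333)·(2.3333) + (-1.6667)·(-1.6667) + (1.3333)·(1.3333) + (0.3333)·(0.3333) + (-1.6667)·(-1.6667) + (-0.6667)·(-0.6667)) / 5 = 13.3333/5 = 2.6667
  S[U,V] = ((2.3333)·(0.3333) + (-1.6667)·(1.3333) + (1.3333)·(2.3333) + (0.3333)·(-4.6667) + (-1.6667)·(-2.6667) + (-0.6667)·(3.3333)) / 5 = 2.3333/5 = 0.4667
  S[V,V] = ((0.3333)·(0.3333) + (1.3333)·(1.3333) + (2.3333)·(2.3333) + (-4.6667)·(-4.6667) + (-2.6667)·(-2.6667) + (3.3333)·(3.3333)) / 5 = 47.3333/5 = 9.4667
  S = [[2.6667, 0.4667],
 [0.4667, 9.4667]].

Step 3 — invert S. det(S) = 2.6667·9.4667 - (0.4667)² = 25.0267.
  S^{-1} = (1/det) · [[d, -b], [-b, a]] = [[0.3783, -0.0186],
 [-0.0186, 0.1066]].

Step 4 — quadratic form (x̄ - mu_0)^T · S^{-1} · (x̄ - mu_0):
  S^{-1} · (x̄ - mu_0) = (2.1311, -0.0346),
  (x̄ - mu_0)^T · [...] = (5.6667)·(2.1311) + (0.6667)·(-0.0346) = 12.0529.

Step 5 — scale by n: T² = 6 · 12.0529 = 72.3175.

T² ≈ 72.3175


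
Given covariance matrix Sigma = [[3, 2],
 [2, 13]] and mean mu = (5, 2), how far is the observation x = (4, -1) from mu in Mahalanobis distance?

Step 1 — centre the observation: (x - mu) = (-1, -3).

Step 2 — invert Sigma. det(Sigma) = 3·13 - (2)² = 35.
  Sigma^{-1} = (1/det) · [[d, -b], [-b, a]] = [[0.3714, -0.0571],
 [-0.0571, 0.0857]].

Step 3 — form the quadratic (x - mu)^T · Sigma^{-1} · (x - mu):
  Sigma^{-1} · (x - mu) = (-0.2, -0.2).
  (x - mu)^T · [Sigma^{-1} · (x - mu)] = (-1)·(-0.2) + (-3)·(-0.2) = 0.8.

Step 4 — take square root: d = √(0.8) ≈ 0.8944.

d(x, mu) = √(0.8) ≈ 0.8944


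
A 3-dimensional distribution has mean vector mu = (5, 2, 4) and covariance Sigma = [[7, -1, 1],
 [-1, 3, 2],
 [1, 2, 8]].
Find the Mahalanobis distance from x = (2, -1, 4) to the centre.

Step 1 — centre the observation: (x - mu) = (-3, -3, 0).

Step 2 — invert Sigma (cofactor / det for 3×3, or solve directly):
  Sigma^{-1} = [[0.16, 0.08, -0.04],
 [0.08, 0.44, -0.12],
 [-0.04, -0.12, 0.16]].

Step 3 — form the quadratic (x - mu)^T · Sigma^{-1} · (x - mu):
  Sigma^{-1} · (x - mu) = (-0.72, -1.56, 0.48).
  (x - mu)^T · [Sigma^{-1} · (x - mu)] = (-3)·(-0.72) + (-3)·(-1.56) + (0)·(0.48) = 6.84.

Step 4 — take square root: d = √(6.84) ≈ 2.6153.

d(x, mu) = √(6.84) ≈ 2.6153


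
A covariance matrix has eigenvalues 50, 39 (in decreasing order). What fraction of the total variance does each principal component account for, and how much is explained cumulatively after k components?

Step 1 — total variance = trace(Sigma) = Σ λ_i = 50 + 39 = 89.

Step 2 — fraction explained by component i = λ_i / Σ λ:
  PC1: 50/89 = 0.5618
  PC2: 39/89 = 0.4382

Step 3 — cumulative fraction after k components = (λ_1 + ... + λ_k) / Σ λ:
  k = 1: 50/89 = 0.5618
  k = 2: (50 + 39)/89 = 89/89 = 1

Summary (fraction, with percent):

explained: PC1 0.5618 (56.18%), PC2 0.4382 (43.82%);  cumulative: 0.5618, 1


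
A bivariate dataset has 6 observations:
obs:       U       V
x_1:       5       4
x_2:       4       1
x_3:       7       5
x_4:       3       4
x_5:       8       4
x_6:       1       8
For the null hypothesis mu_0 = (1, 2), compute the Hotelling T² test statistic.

Step 1 — sample mean vector:
  mean(U) = (5 + 4 + 7 + 3 + 8 + 1) / 6 = 28/6 = 4.6667
  mean(V) = (4 + 1 + 5 + 4 + 4 + 8) / 6 = 26/6 = 4.3333
  x̄ = (4.6667, 4.3333),  deviation x̄ - mu_0 = (4.6667, 4.3333) - (1, 2) = (3.6667, 2.3333).

Step 2 — sample covariance matrix, S[i,j] = (1/(n-1)) · Σ_k (x_{k,i} - mean_i) · (x_{k,j} - mean_j), divisor n-1 = 5:
  S[U,U] = ((0.3333)·(0.3333) + (-0.6667)·(-0.6667) + (2.3333)·(2.3333) + (-1.6667)·(-1.6667) + (3.3333)·(3.3333) + (-3.6667)·(-3.6667)) / 5 = 33.3333/5 = 6.6667
  S[U,V] = ((0.3333)·(-0.3333) + (-0.6667)·(-3.3333) + (2.3333)·(0.6667) + (-1.6667)·(-0.3333) + (3.3333)·(-0.3333) + (-3.6667)·(3.6667)) / 5 = -10.3333/5 = -2.0667
  S[V,V] = ((-0.3333)·(-0.3333) + (-3.3333)·(-3.3333) + (0.6667)·(0.6667) + (-0.3333)·(-0.3333) + (-0.3333)·(-0.3333) + (3.6667)·(3.6667)) / 5 = 25.3333/5 = 5.0667
  S = [[6.6667, -2.0667],
 [-2.0667, 5.0667]].

Step 3 — invert S. det(S) = 6.6667·5.0667 - (-2.0667)² = 29.5067.
  S^{-1} = (1/det) · [[d, -b], [-b, a]] = [[0.1717, 0.07],
 [0.07, 0.2259]].

Step 4 — quadratic form (x̄ - mu_0)^T · S^{-1} · (x̄ - mu_0):
  S^{-1} · (x̄ - mu_0) = (0.793, 0.784),
  (x̄ - mu_0)^T · [...] = (3.6667)·(0.793) + (2.3333)·(0.784) = 4.7372.

Step 5 — scale by n: T² = 6 · 4.7372 = 28.423.

T² ≈ 28.423


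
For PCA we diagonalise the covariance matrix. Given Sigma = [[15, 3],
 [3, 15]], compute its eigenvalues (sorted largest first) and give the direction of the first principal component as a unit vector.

Step 1 — characteristic polynomial of 2×2 Sigma:
  det(Sigma - λI) = λ² - trace · λ + det = 0.
  trace = 15 + 15 = 30, det = 15·15 - (3)² = 216.
Step 2 — discriminant:
  Δ = trace² - 4·det = 900 - 864 = 36.
Step 3 — eigenvalues:
  λ = (trace ± √Δ)/2 = (30 ± 6)/2,
  λ_1 = 18,  λ_2 = 12.

Step 4 — unit eigenvector for λ_1: solve (Sigma - λ_1 I)v = 0. First row:
  (15 - 18)·v_x + (3)·v_y = 0, i.e. (-3)·v_x + (3)·v_y = 0,
  so v ∝ (b, λ_1 - a) = (3, 3) = u.
  ||u|| = √((3)² + (3)²) = √(18) ≈ 4.2426,
  v_1 = u/||u|| ≈ (0.7071, 0.7071) (||v_1|| = 1).

λ_1 = 18,  λ_2 = 12;  v_1 ≈ (0.7071, 0.7071)


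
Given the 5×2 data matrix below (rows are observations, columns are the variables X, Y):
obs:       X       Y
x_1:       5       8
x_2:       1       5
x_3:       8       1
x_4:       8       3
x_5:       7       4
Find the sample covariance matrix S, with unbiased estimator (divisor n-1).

Step 1 — column means:
  mean(X) = (5 + 1 + 8 + 8 + 7) / 5 = 29/5 = 5.8
  mean(Y) = (8 + 5 + 1 + 3 + 4) / 5 = 21/5 = 4.2

Step 2 — sample covariance S[i,j] = (1/(n-1)) · Σ_k (x_{k,i} - mean_i) · (x_{k,j} - mean_j), with n-1 = 4.
  S[X,X] = ((-0.8)·(-0.8) + (-4.8)·(-4.8) + (2.2)·(2.2) + (2.2)·(2.2) + (1.2)·(1.2)) / 4 = 34.8/4 = 8.7
  S[X,Y] = ((-0.8)·(3.8) + (-4.8)·(0.8) + (2.2)·(-3.2) + (2.2)·(-1.2) + (1.2)·(-0.2)) / 4 = -16.8/4 = -4.2
  S[Y,Y] = ((3.8)·(3.8) + (0.8)·(0.8) + (-3.2)·(-3.2) + (-1.2)·(-1.2) + (-0.2)·(-0.2)) / 4 = 26.8/4 = 6.7

S is symmetric (S[j,i] = S[i,j]). Assembling:

S = [[8.7, -4.2],
 [-4.2, 6.7]]


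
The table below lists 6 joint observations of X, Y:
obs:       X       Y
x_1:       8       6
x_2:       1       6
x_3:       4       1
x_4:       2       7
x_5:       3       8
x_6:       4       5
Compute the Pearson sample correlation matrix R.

Step 1 — column means:
  mean(X) = (8 + 1 + 4 + 2 + 3 + 4) / 6 = 22/6 = 3.6667
  mean(Y) = (6 + 6 + 1 + 7 + 8 + 5) / 6 = 33/6 = 5.5

Step 2 — sample variances and covariances s[i,j] = (1/(n-1)) · Σ_k (x_{k,i} - mean_i) · (x_{k,j} - mean_j), with n-1 = 5:
  s[X,X] = ((4.3333)·(4.3333) + (-2.6667)·(-2.6667) + (0.3333)·(0.3333) + (-1.6667)·(-1.6667) + (-0.6667)·(-0.6667) + (0.3333)·(0.3333)) / 5 = 29.3333/5 = 5.8667
  s[X,Y] = ((4.3333)·(0.5) + (-2.6667)·(0.5) + (0.3333)·(-4.5) + (-1.6667)·(1.5) + (-0.6667)·(2.5) + (0.3333)·(-0.5)) / 5 = -5/5 = -1
  s[Y,Y] = ((0.5)·(0.5) + (0.5)·(0.5) + (-4.5)·(-4.5) + (1.5)·(1.5) + (2.5)·(2.5) + (-0.5)·(-0.5)) / 5 = 29.5/5 = 5.9
  Sample standard deviations s_i = √(s[i,i]):
  s(X) = √(5.8667) = 2.4221
  s(Y) = √(5.9) = 2.429

Step 3 — r_{ij} = s_{ij} / (s_i · s_j):
  r[X,X] = 1 (diagonal).
  r[X,Y] = -1 / (2.4221 · 2.429) = -1 / 5.8833 = -0.17
  r[Y,Y] = 1 (diagonal).

R is symmetric with unit diagonal. Assembling:

R = [[1, -0.17],
 [-0.17, 1]]


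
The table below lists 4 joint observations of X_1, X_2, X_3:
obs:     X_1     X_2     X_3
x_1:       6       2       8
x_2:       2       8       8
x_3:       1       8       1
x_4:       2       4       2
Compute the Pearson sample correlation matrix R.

Step 1 — column means:
  mean(X_1) = (6 + 2 + 1 + 2) / 4 = 11/4 = 2.75
  mean(X_2) = (2 + 8 + 8 + 4) / 4 = 22/4 = 5.5
  mean(X_3) = (8 + 8 + 1 + 2) / 4 = 19/4 = 4.75

Step 2 — sample variances and covariances s[i,j] = (1/(n-1)) · Σ_k (x_{k,i} - mean_i) · (x_{k,j} - mean_j), with n-1 = 3:
  s[X_1,X_1] = ((3.25)·(3.25) + (-0.75)·(-0.75) + (-1.75)·(-1.75) + (-0.75)·(-0.75)) / 3 = 14.75/3 = 4.9167
  s[X_1,X_2] = ((3.25)·(-3.5) + (-0.75)·(2.5) + (-1.75)·(2.5) + (-0.75)·(-1.5)) / 3 = -16.5/3 = -5.5
  s[X_1,X_3] = ((3.25)·(3.25) + (-0.75)·(3.25) + (-1.75)·(-3.75) + (-0.75)·(-2.75)) / 3 = 16.75/3 = 5.5833
  s[X_2,X_2] = ((-3.5)·(-3.5) + (2.5)·(2.5) + (2.5)·(2.5) + (-1.5)·(-1.5)) / 3 = 27/3 = 9
  s[X_2,X_3] = ((-3.5)·(3.25) + (2.5)·(3.25) + (2.5)·(-3.75) + (-1.5)·(-2.75)) / 3 = -8.5/3 = -2.8333
  s[X_3,X_3] = ((3.25)·(3.25) + (3.25)·(3.25) + (-3.75)·(-3.75) + (-2.75)·(-2.75)) / 3 = 42.75/3 = 14.25
  Sample standard deviations s_i = √(s[i,i]):
  s(X_1) = √(4.9167) = 2.2174
  s(X_2) = √(9) = 3
  s(X_3) = √(14.25) = 3.7749

Step 3 — r_{ij} = s_{ij} / (s_i · s_j):
  r[X_1,X_1] = 1 (diagonal).
  r[X_1,X_2] = -5.5 / (2.2174 · 3) = -5.5 / 6.6521 = -0.8268
  r[X_1,X_3] = 5.5833 / (2.2174 · 3.7749) = 5.5833 / 8.3703 = 0.667
  r[X_2,X_2] = 1 (diagonal).
  r[X_2,X_3] = -2.8333 / (3 · 3.7749) = -2.8333 / 11.3248 = -0.2502
  r[X_3,X_3] = 1 (diagonal).

R is symmetric with unit diagonal. Assembling:

R = [[1, -0.8268, 0.667],
 [-0.8268, 1, -0.2502],
 [0.667, -0.2502, 1]]


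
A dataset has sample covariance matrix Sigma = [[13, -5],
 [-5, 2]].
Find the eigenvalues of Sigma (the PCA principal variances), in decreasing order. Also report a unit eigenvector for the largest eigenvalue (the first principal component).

Step 1 — characteristic polynomial of 2×2 Sigma:
  det(Sigma - λI) = λ² - trace · λ + det = 0.
  trace = 13 + 2 = 15, det = 13·2 - (-5)² = 1.
Step 2 — discriminant:
  Δ = trace² - 4·det = 225 - 4 = 221.
Step 3 — eigenvalues:
  λ = (trace ± √Δ)/2 = (15 ± 14.8661)/2,
  λ_1 = 14.933,  λ_2 = 0.067.

Step 4 — unit eigenvector for λ_1: solve (Sigma - λ_1 I)v = 0. First row:
  (13 - 14.933)·v_x + (-5)·v_y = 0, i.e. (-1.933)·v_x + (-5)·v_y = 0,
  so v ∝ (b, λ_1 - a) = (-5, 1.933); multiply by -1 so the first entry is positive: u = (5, -1.933).
  ||u|| = √((5)² + (-1.933)²) = √(28.7366) ≈ 5.3607,
  v_1 = u/||u|| ≈ (0.9327, -0.3606) (||v_1|| = 1).

λ_1 = 14.933,  λ_2 = 0.067;  v_1 ≈ (0.9327, -0.3606)


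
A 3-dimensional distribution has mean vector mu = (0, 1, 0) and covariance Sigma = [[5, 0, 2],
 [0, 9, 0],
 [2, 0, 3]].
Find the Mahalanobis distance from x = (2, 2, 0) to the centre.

Step 1 — centre the observation: (x - mu) = (2, 1, 0).

Step 2 — invert Sigma (cofactor / det for 3×3, or solve directly):
  Sigma^{-1} = [[0.2727, 0, -0.1818],
 [0, 0.1111, 0],
 [-0.1818, 0, 0.4545]].

Step 3 — form the quadratic (x - mu)^T · Sigma^{-1} · (x - mu):
  Sigma^{-1} · (x - mu) = (0.5455, 0.1111, -0.3636).
  (x - mu)^T · [Sigma^{-1} · (x - mu)] = (2)·(0.5455) + (1)·(0.1111) + (0)·(-0.3636) = 1.202.

Step 4 — take square root: d = √(1.202) ≈ 1.0964.

d(x, mu) = √(1.202) ≈ 1.0964


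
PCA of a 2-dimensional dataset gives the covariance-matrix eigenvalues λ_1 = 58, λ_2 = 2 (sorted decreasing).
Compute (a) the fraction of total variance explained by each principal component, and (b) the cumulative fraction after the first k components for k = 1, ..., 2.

Step 1 — total variance = trace(Sigma) = Σ λ_i = 58 + 2 = 60.

Step 2 — fraction explained by component i = λ_i / Σ λ:
  PC1: 58/60 = 0.9667
  PC2: 2/60 = 0.0333

Step 3 — cumulative fraction after k components = (λ_1 + ... + λ_k) / Σ λ:
  k = 1: 58/60 = 0.9667
  k = 2: (58 + 2)/60 = 60/60 = 1

Summary (fraction, with percent):

explained: PC1 0.9667 (96.67%), PC2 0.0333 (3.33%);  cumulative: 0.9667, 1


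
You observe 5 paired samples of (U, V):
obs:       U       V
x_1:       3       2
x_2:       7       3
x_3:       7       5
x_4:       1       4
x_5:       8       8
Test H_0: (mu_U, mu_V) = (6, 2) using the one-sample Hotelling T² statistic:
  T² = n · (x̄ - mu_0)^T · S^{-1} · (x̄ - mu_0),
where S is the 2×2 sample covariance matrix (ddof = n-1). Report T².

Step 1 — sample mean vector:
  mean(U) = (3 + 7 + 7 + 1 + 8) / 5 = 26/5 = 5.2
  mean(V) = (2 + 3 + 5 + 4 + 8) / 5 = 22/5 = 4.4
  x̄ = (5.2, 4.4),  deviation x̄ - mu_0 = (5.2, 4.4) - (6, 2) = (-0.8, 2.4).

Step 2 — sample covariance matrix, S[i,j] = (1/(n-1)) · Σ_k (x_{k,i} - mean_i) · (x_{k,j} - mean_j), divisor n-1 = 4:
  S[U,U] = ((-2.2)·(-2.2) + (1.8)·(1.8) + (1.8)·(1.8) + (-4.2)·(-4.2) + (2.8)·(2.8)) / 4 = 36.8/4 = 9.2
  S[U,V] = ((-2.2)·(-2.4) + (1.8)·(-1.4) + (1.8)·(0.6) + (-4.2)·(-0.4) + (2.8)·(3.6)) / 4 = 15.6/4 = 3.9
  S[V,V] = ((-2.4)·(-2.4) + (-1.4)·(-1.4) + (0.6)·(0.6) + (-0.4)·(-0.4) + (3.6)·(3.6)) / 4 = 21.2/4 = 5.3
  S = [[9.2, 3.9],
 [3.9, 5.3]].

Step 3 — invert S. det(S) = 9.2·5.3 - (3.9)² = 33.55.
  S^{-1} = (1/det) · [[d, -b], [-b, a]] = [[0.158, -0.1162],
 [-0.1162, 0.2742]].

Step 4 — quadratic form (x̄ - mu_0)^T · S^{-1} · (x̄ - mu_0):
  S^{-1} · (x̄ - mu_0) = (-0.4054, 0.7511),
  (x̄ - mu_0)^T · [...] = (-0.8)·(-0.4054) + (2.4)·(0.7511) = 2.127.

Step 5 — scale by n: T² = 5 · 2.127 = 10.6349.

T² ≈ 10.6349


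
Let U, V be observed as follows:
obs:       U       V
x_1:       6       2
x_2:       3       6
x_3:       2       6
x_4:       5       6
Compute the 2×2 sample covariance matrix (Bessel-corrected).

Step 1 — column means:
  mean(U) = (6 + 3 + 2 + 5) / 4 = 16/4 = 4
  mean(V) = (2 + 6 + 6 + 6) / 4 = 20/4 = 5

Step 2 — sample covariance S[i,j] = (1/(n-1)) · Σ_k (x_{k,i} - mean_i) · (x_{k,j} - mean_j), with n-1 = 3.
  S[U,U] = ((2)·(2) + (-1)·(-1) + (-2)·(-2) + (1)·(1)) / 3 = 10/3 = 3.3333
  S[U,V] = ((2)·(-3) + (-1)·(1) + (-2)·(1) + (1)·(1)) / 3 = -8/3 = -2.6667
  S[V,V] = ((-3)·(-3) + (1)·(1) + (1)·(1) + (1)·(1)) / 3 = 12/3 = 4

S is symmetric (S[j,i] = S[i,j]). Assembling:

S = [[3.3333, -2.6667],
 [-2.6667, 4]]


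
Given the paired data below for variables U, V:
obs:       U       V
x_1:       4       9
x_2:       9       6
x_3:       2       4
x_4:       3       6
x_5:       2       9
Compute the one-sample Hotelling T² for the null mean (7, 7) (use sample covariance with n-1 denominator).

Step 1 — sample mean vector:
  mean(U) = (4 + 9 + 2 + 3 + 2) / 5 = 20/5 = 4
  mean(V) = (9 + 6 + 4 + 6 + 9) / 5 = 34/5 = 6.8
  x̄ = (4, 6.8),  deviation x̄ - mu_0 = (4, 6.8) - (7, 7) = (-3, -0.2).

Step 2 — sample covariance matrix, S[i,j] = (1/(n-1)) · Σ_k (x_{k,i} - mean_i) · (x_{k,j} - mean_j), divisor n-1 = 4:
  S[U,U] = ((0)·(0) + (5)·(5) + (-2)·(-2) + (-1)·(-1) + (-2)·(-2)) / 4 = 34/4 = 8.5
  S[U,V] = ((0)·(2.2) + (5)·(-0.8) + (-2)·(-2.8) + (-1)·(-0.8) + (-2)·(2.2)) / 4 = -2/4 = -0.5
  S[V,V] = ((2.2)·(2.2) + (-0.8)·(-0.8) + (-2.8)·(-2.8) + (-0.8)·(-0.8) + (2.2)·(2.2)) / 4 = 18.8/4 = 4.7
  S = [[8.5, -0.5],
 [-0.5, 4.7]].

Step 3 — invert S. det(S) = 8.5·4.7 - (-0.5)² = 39.7.
  S^{-1} = (1/det) · [[d, -b], [-b, a]] = [[0.1184, 0.0126],
 [0.0126, 0.2141]].

Step 4 — quadratic form (x̄ - mu_0)^T · S^{-1} · (x̄ - mu_0):
  S^{-1} · (x̄ - mu_0) = (-0.3577, -0.0806),
  (x̄ - mu_0)^T · [...] = (-3)·(-0.3577) + (-0.2)·(-0.0806) = 1.0892.

Step 5 — scale by n: T² = 5 · 1.0892 = 5.4458.

T² ≈ 5.4458


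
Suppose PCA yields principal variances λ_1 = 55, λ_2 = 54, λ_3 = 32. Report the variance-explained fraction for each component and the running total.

Step 1 — total variance = trace(Sigma) = Σ λ_i = 55 + 54 + 32 = 141.

Step 2 — fraction explained by component i = λ_i / Σ λ:
  PC1: 55/141 = 0.3901
  PC2: 54/141 = 0.383
  PC3: 32/141 = 0.227

Step 3 — cumulative fraction after k components = (λ_1 + ... + λ_k) / Σ λ:
  k = 1: 55/141 = 0.3901
  k = 2: (55 + 54)/141 = 109/141 = 0.773
  k = 3: (55 + 54 + 32)/141 = 141/141 = 1

Summary (fraction, with percent):

explained: PC1 0.3901 (39.01%), PC2 0.383 (38.3%), PC3 0.227 (22.7%);  cumulative: 0.3901, 0.773, 1


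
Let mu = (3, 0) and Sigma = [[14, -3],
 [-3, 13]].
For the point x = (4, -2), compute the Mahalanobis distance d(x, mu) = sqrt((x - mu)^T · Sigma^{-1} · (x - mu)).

Step 1 — centre the observation: (x - mu) = (1, -2).

Step 2 — invert Sigma. det(Sigma) = 14·13 - (-3)² = 173.
  Sigma^{-1} = (1/det) · [[d, -b], [-b, a]] = [[0.0751, 0.0173],
 [0.0173, 0.0809]].

Step 3 — form the quadratic (x - mu)^T · Sigma^{-1} · (x - mu):
  Sigma^{-1} · (x - mu) = (0.0405, -0.1445).
  (x - mu)^T · [Sigma^{-1} · (x - mu)] = (1)·(0.0405) + (-2)·(-0.1445) = 0.3295.

Step 4 — take square root: d = √(0.3295) ≈ 0.574.

d(x, mu) = √(0.3295) ≈ 0.574


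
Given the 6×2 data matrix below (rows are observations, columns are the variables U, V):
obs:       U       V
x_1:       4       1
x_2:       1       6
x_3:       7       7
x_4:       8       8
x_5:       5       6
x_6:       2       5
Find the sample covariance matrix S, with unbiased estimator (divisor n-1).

Step 1 — column means:
  mean(U) = (4 + 1 + 7 + 8 + 5 + 2) / 6 = 27/6 = 4.5
  mean(V) = (1 + 6 + 7 + 8 + 6 + 5) / 6 = 33/6 = 5.5

Step 2 — sample covariance S[i,j] = (1/(n-1)) · Σ_k (x_{k,i} - mean_i) · (x_{k,j} - mean_j), with n-1 = 5.
  S[U,U] = ((-0.5)·(-0.5) + (-3.5)·(-3.5) + (2.5)·(2.5) + (3.5)·(3.5) + (0.5)·(0.5) + (-2.5)·(-2.5)) / 5 = 37.5/5 = 7.5
  S[U,V] = ((-0.5)·(-4.5) + (-3.5)·(0.5) + (2.5)·(1.5) + (3.5)·(2.5) + (0.5)·(0.5) + (-2.5)·(-0.5)) / 5 = 14.5/5 = 2.9
  S[V,V] = ((-4.5)·(-4.5) + (0.5)·(0.5) + (1.5)·(1.5) + (2.5)·(2.5) + (0.5)·(0.5) + (-0.5)·(-0.5)) / 5 = 29.5/5 = 5.9

S is symmetric (S[j,i] = S[i,j]). Assembling:

S = [[7.5, 2.9],
 [2.9, 5.9]]


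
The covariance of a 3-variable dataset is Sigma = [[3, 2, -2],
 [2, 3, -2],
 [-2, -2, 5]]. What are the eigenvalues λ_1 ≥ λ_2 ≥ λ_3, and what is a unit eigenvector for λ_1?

Step 1 — characteristic polynomial p(λ) = det(λI - Sigma) = λ³ - tr·λ² + c_1·λ - det, where tr = trace, c_1 = sum of the principal 2×2 minors, det = det(Sigma):
  tr = 3 + 3 + 5 = 11,
  c_1 = (3·3 - (2)²) + (3·5 - (-2)²) + (3·5 - (-2)²) = 5 + 11 + 11 = 27,
  det = 3·(3·5 - (-2)²) - (2)·((2)·5 - (-2)·(-2)) + (-2)·((2)·(-2) - 3·(-2)) = 3·(11) - (2)·(6) + (-2)·(2) = 17.
  So p(λ) = λ³ - 11λ² + 27λ - 17.
Step 2 — look for an integer root (rational root theorem: any rational root is an integer divisor of 17). Testing λ = 1:
  p(1) = 1 - 11 + 27 - 17 = 0  ✓
  Dividing out (λ - 1): p(λ) = (λ - 1)(λ² - 10λ + 17).
Step 3 — remaining eigenvalues from the quadratic λ² - 10λ + 17 = 0:
  Δ = 10² - 4·17 = 100 - 68 = 32,  λ = (10 ± √32)/2 = (10 ± 5.6569)/2 ≈ 7.8284 or 2.1716.
  Sorted: λ_1 = 7.8284,  λ_2 = 2.1716,  λ_3 = 1  (check: sum = 11 = tr ✓).

Step 4 — unit eigenvector for λ_1 ≈ 7.8284: v spans the null space of (Sigma - λ_1 I), whose rows are
  r_1 = (-4.8284, 2, -2),  r_2 = (2, -4.8284, -2),  r_3 = (-2, -2, -2.8284).
  v is orthogonal to every row, so take v ∝ r_1 × r_2 = ((2)·(-2) - (-2)·(-4.8284), (-2)·(2) - (-4.8284)·(-2), (-4.8284)·(-4.8284) - (2)·(2)) ≈ (-13.6569, -13.6569, 19.3137).
  Rescale (multiply by -1 so the first nonzero entry is positive): u = (13.6569, 13.6569, -19.3137).
  ||u|| = √((13.6569)² + (13.6569)² + (-19.3137)²) = √(746.0387) ≈ 27.3137,  v_1 = u/||u|| ≈ (0.5, 0.5, -0.7071) (||v_1|| = 1).

λ_1 = 7.8284,  λ_2 = 2.1716,  λ_3 = 1;  v_1 ≈ (0.5, 0.5, -0.7071)


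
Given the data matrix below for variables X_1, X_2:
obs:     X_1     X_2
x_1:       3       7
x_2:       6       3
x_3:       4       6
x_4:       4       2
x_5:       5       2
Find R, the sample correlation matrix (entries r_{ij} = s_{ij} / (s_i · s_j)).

Step 1 — column means:
  mean(X_1) = (3 + 6 + 4 + 4 + 5) / 5 = 22/5 = 4.4
  mean(X_2) = (7 + 3 + 6 + 2 + 2) / 5 = 20/5 = 4

Step 2 — sample variances and covariances s[i,j] = (1/(n-1)) · Σ_k (x_{k,i} - mean_i) · (x_{k,j} - mean_j), with n-1 = 4:
  s[X_1,X_1] = ((-1.4)·(-1.4) + (1.6)·(1.6) + (-0.4)·(-0.4) + (-0.4)·(-0.4) + (0.6)·(0.6)) / 4 = 5.2/4 = 1.3
  s[X_1,X_2] = ((-1.4)·(3) + (1.6)·(-1) + (-0.4)·(2) + (-0.4)·(-2) + (0.6)·(-2)) / 4 = -7/4 = -1.75
  s[X_2,X_2] = ((3)·(3) + (-1)·(-1) + (2)·(2) + (-2)·(-2) + (-2)·(-2)) / 4 = 22/4 = 5.5
  Sample standard deviations s_i = √(s[i,i]):
  s(X_1) = √(1.3) = 1.1402
  s(X_2) = √(5.5) = 2.3452

Step 3 — r_{ij} = s_{ij} / (s_i · s_j):
  r[X_1,X_1] = 1 (diagonal).
  r[X_1,X_2] = -1.75 / (1.1402 · 2.3452) = -1.75 / 2.6739 = -0.6545
  r[X_2,X_2] = 1 (diagonal).

R is symmetric with unit diagonal. Assembling:

R = [[1, -0.6545],
 [-0.6545, 1]]


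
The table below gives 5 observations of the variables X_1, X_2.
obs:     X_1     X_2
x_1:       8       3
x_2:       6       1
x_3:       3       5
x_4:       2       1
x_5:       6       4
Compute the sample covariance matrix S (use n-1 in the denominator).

Step 1 — column means:
  mean(X_1) = (8 + 6 + 3 + 2 + 6) / 5 = 25/5 = 5
  mean(X_2) = (3 + 1 + 5 + 1 + 4) / 5 = 14/5 = 2.8

Step 2 — sample covariance S[i,j] = (1/(n-1)) · Σ_k (x_{k,i} - mean_i) · (x_{k,j} - mean_j), with n-1 = 4.
  S[X_1,X_1] = ((3)·(3) + (1)·(1) + (-2)·(-2) + (-3)·(-3) + (1)·(1)) / 4 = 24/4 = 6
  S[X_1,X_2] = ((3)·(0.2) + (1)·(-1.8) + (-2)·(2.2) + (-3)·(-1.8) + (1)·(1.2)) / 4 = 1/4 = 0.25
  S[X_2,X_2] = ((0.2)·(0.2) + (-1.8)·(-1.8) + (2.2)·(2.2) + (-1.8)·(-1.8) + (1.2)·(1.2)) / 4 = 12.8/4 = 3.2

S is symmetric (S[j,i] = S[i,j]). Assembling:

S = [[6, 0.25],
 [0.25, 3.2]]


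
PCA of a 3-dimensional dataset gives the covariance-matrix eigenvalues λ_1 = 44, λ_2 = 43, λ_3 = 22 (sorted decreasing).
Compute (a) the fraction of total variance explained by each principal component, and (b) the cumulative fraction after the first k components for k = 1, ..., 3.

Step 1 — total variance = trace(Sigma) = Σ λ_i = 44 + 43 + 22 = 109.

Step 2 — fraction explained by component i = λ_i / Σ λ:
  PC1: 44/109 = 0.4037
  PC2: 43/109 = 0.3945
  PC3: 22/109 = 0.2018

Step 3 — cumulative fraction after k components = (λ_1 + ... + λ_k) / Σ λ:
  k = 1: 44/109 = 0.4037
  k = 2: (44 + 43)/109 = 87/109 = 0.7982
  k = 3: (44 + 43 + 22)/109 = 109/109 = 1

Summary (fraction, with percent):

explained: PC1 0.4037 (40.37%), PC2 0.3945 (39.45%), PC3 0.2018 (20.18%);  cumulative: 0.4037, 0.7982, 1


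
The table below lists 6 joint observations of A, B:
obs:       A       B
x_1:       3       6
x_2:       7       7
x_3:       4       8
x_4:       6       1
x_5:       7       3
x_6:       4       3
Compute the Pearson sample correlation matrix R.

Step 1 — column means:
  mean(A) = (3 + 7 + 4 + 6 + 7 + 4) / 6 = 31/6 = 5.1667
  mean(B) = (6 + 7 + 8 + 1 + 3 + 3) / 6 = 28/6 = 4.6667

Step 2 — sample variances and covariances s[i,j] = (1/(n-1)) · Σ_k (x_{k,i} - mean_i) · (x_{k,j} - mean_j), with n-1 = 5:
  s[A,A] = ((-2.1667)·(-2.1667) + (1.8333)·(1.8333) + (-1.1667)·(-1.1667) + (0.8333)·(0.8333) + (1.8333)·(1.8333) + (-1.1667)·(-1.1667)) / 5 = 14.8333/5 = 2.9667
  s[A,B] = ((-2.1667)·(1.3333) + (1.8333)·(2.3333) + (-1.1667)·(3.3333) + (0.8333)·(-3.6667) + (1.8333)·(-1.6667) + (-1.1667)·(-1.6667)) / 5 = -6.6667/5 = -1.3333
  s[B,B] = ((1.3333)·(1.3333) + (2.3333)·(2.3333) + (3.3333)·(3.3333) + (-3.6667)·(-3.6667) + (-1.6667)·(-1.6667) + (-1.6667)·(-1.6667)) / 5 = 37.3333/5 = 7.4667
  Sample standard deviations s_i = √(s[i,i]):
  s(A) = √(2.9667) = 1.7224
  s(B) = √(7.4667) = 2.7325

Step 3 — r_{ij} = s_{ij} / (s_i · s_j):
  r[A,A] = 1 (diagonal).
  r[A,B] = -1.3333 / (1.7224 · 2.7325) = -1.3333 / 4.7065 = -0.2833
  r[B,B] = 1 (diagonal).

R is symmetric with unit diagonal. Assembling:

R = [[1, -0.2833],
 [-0.2833, 1]]


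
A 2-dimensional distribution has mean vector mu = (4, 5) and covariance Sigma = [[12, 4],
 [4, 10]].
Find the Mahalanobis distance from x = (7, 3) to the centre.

Step 1 — centre the observation: (x - mu) = (3, -2).

Step 2 — invert Sigma. det(Sigma) = 12·10 - (4)² = 104.
  Sigma^{-1} = (1/det) · [[d, -b], [-b, a]] = [[0.0962, -0.0385],
 [-0.0385, 0.1154]].

Step 3 — form the quadratic (x - mu)^T · Sigma^{-1} · (x - mu):
  Sigma^{-1} · (x - mu) = (0.3654, -0.3462).
  (x - mu)^T · [Sigma^{-1} · (x - mu)] = (3)·(0.3654) + (-2)·(-0.3462) = 1.7885.

Step 4 — take square root: d = √(1.7885) ≈ 1.3373.

d(x, mu) = √(1.7885) ≈ 1.3373


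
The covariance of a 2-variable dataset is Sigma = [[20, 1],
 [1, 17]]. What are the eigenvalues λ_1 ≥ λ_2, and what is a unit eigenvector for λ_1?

Step 1 — characteristic polynomial of 2×2 Sigma:
  det(Sigma - λI) = λ² - trace · λ + det = 0.
  trace = 20 + 17 = 37, det = 20·17 - (1)² = 339.
Step 2 — discriminant:
  Δ = trace² - 4·det = 1369 - 1356 = 13.
Step 3 — eigenvalues:
  λ = (trace ± √Δ)/2 = (37 ± 3.6056)/2,
  λ_1 = 20.3028,  λ_2 = 16.6972.

Step 4 — unit eigenvector for λ_1: solve (Sigma - λ_1 I)v = 0. First row:
  (20 - 20.3028)·v_x + (1)·v_y = 0, i.e. (-0.3028)·v_x + (1)·v_y = 0,
  so v ∝ (b, λ_1 - a) = (1, 0.3028) = u.
  ||u|| = √((1)² + (0.3028)²) = √(1.0917) ≈ 1.0448,
  v_1 = u/||u|| ≈ (0.9571, 0.2898) (||v_1|| = 1).

λ_1 = 20.3028,  λ_2 = 16.6972;  v_1 ≈ (0.9571, 0.2898)


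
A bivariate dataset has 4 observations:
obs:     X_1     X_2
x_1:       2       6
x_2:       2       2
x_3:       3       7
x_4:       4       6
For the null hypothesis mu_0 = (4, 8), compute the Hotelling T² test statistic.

Step 1 — sample mean vector:
  mean(X_1) = (2 + 2 + 3 + 4) / 4 = 11/4 = 2.75
  mean(X_2) = (6 + 2 + 7 + 6) / 4 = 21/4 = 5.25
  x̄ = (2.75, 5.25),  deviation x̄ - mu_0 = (2.75, 5.25) - (4, 8) = (-1.25, -2.75).

Step 2 — sample covariance matrix, S[i,j] = (1/(n-1)) · Σ_k (x_{k,i} - mean_i) · (x_{k,j} - mean_j), divisor n-1 = 3:
  S[X_1,X_1] = ((-0.75)·(-0.75) + (-0.75)·(-0.75) + (0.25)·(0.25) + (1.25)·(1.25)) / 3 = 2.75/3 = 0.9167
  S[X_1,X_2] = ((-0.75)·(0.75) + (-0.75)·(-3.25) + (0.25)·(1.75) + (1.25)·(0.75)) / 3 = 3.25/3 = 1.0833
  S[X_2,X_2] = ((0.75)·(0.75) + (-3.25)·(-3.25) + (1.75)·(1.75) + (0.75)·(0.75)) / 3 = 14.75/3 = 4.9167
  S = [[0.9167, 1.0833],
 [1.0833, 4.9167]].

Step 3 — invert S. det(S) = 0.9167·4.9167 - (1.0833)² = 3.3333.
  S^{-1} = (1/det) · [[d, -b], [-b, a]] = [[1.475, -0.325],
 [-0.325, 0.275]].

Step 4 — quadratic form (x̄ - mu_0)^T · S^{-1} · (x̄ - mu_0):
  S^{-1} · (x̄ - mu_0) = (-0.95, -0.35),
  (x̄ - mu_0)^T · [...] = (-1.25)·(-0.95) + (-2.75)·(-0.35) = 2.15.

Step 5 — scale by n: T² = 4 · 2.15 = 8.6.

T² ≈ 8.6


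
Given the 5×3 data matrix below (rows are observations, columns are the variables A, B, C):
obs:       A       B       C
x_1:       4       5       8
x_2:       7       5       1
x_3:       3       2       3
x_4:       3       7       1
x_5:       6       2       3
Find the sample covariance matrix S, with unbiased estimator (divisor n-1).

Step 1 — column means:
  mean(A) = (4 + 7 + 3 + 3 + 6) / 5 = 23/5 = 4.6
  mean(B) = (5 + 5 + 2 + 7 + 2) / 5 = 21/5 = 4.2
  mean(C) = (8 + 1 + 3 + 1 + 3) / 5 = 16/5 = 3.2

Step 2 — sample covariance S[i,j] = (1/(n-1)) · Σ_k (x_{k,i} - mean_i) · (x_{k,j} - mean_j), with n-1 = 4.
  S[A,A] = ((-0.6)·(-0.6) + (2.4)·(2.4) + (-1.6)·(-1.6) + (-1.6)·(-1.6) + (1.4)·(1.4)) / 4 = 13.2/4 = 3.3
  S[A,B] = ((-0.6)·(0.8) + (2.4)·(0.8) + (-1.6)·(-2.2) + (-1.6)·(2.8) + (1.4)·(-2.2)) / 4 = -2.6/4 = -0.65
  S[A,C] = ((-0.6)·(4.8) + (2.4)·(-2.2) + (-1.6)·(-0.2) + (-1.6)·(-2.2) + (1.4)·(-0.2)) / 4 = -4.6/4 = -1.15
  S[B,B] = ((0.8)·(0.8) + (0.8)·(0.8) + (-2.2)·(-2.2) + (2.8)·(2.8) + (-2.2)·(-2.2)) / 4 = 18.8/4 = 4.7
  S[B,C] = ((0.8)·(4.8) + (0.8)·(-2.2) + (-2.2)·(-0.2) + (2.8)·(-2.2) + (-2.2)·(-0.2)) / 4 = -3.2/4 = -0.8
  S[C,C] = ((4.8)·(4.8) + (-2.2)·(-2.2) + (-0.2)·(-0.2) + (-2.2)·(-2.2) + (-0.2)·(-0.2)) / 4 = 32.8/4 = 8.2

S is symmetric (S[j,i] = S[i,j]). Assembling:

S = [[3.3, -0.65, -1.15],
 [-0.65, 4.7, -0.8],
 [-1.15, -0.8, 8.2]]


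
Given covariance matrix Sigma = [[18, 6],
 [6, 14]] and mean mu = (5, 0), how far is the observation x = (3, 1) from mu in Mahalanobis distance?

Step 1 — centre the observation: (x - mu) = (-2, 1).

Step 2 — invert Sigma. det(Sigma) = 18·14 - (6)² = 216.
  Sigma^{-1} = (1/det) · [[d, -b], [-b, a]] = [[0.0648, -0.0278],
 [-0.0278, 0.0833]].

Step 3 — form the quadratic (x - mu)^T · Sigma^{-1} · (x - mu):
  Sigma^{-1} · (x - mu) = (-0.1574, 0.1389).
  (x - mu)^T · [Sigma^{-1} · (x - mu)] = (-2)·(-0.1574) + (1)·(0.1389) = 0.4537.

Step 4 — take square root: d = √(0.4537) ≈ 0.6736.

d(x, mu) = √(0.4537) ≈ 0.6736


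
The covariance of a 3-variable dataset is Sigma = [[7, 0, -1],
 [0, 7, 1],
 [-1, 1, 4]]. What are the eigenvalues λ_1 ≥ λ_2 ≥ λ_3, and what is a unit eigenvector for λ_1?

Step 1 — characteristic polynomial p(λ) = det(λI - Sigma) = λ³ - tr·λ² + c_1·λ - det, where tr = trace, c_1 = sum of the principal 2×2 minors, det = det(Sigma):
  tr = 7 + 7 + 4 = 18,
  c_1 = (7·7 - (0)²) + (7·4 - (-1)²) + (7·4 - (1)²) = 49 + 27 + 27 = 103,
  det = 7·(7·4 - (1)²) - (0)·((0)·4 - (1)·(-1)) + (-1)·((0)·(1) - 7·(-1)) = 7·(27) - (0)·(1) + (-1)·(7) = 182.
  So p(λ) = λ³ - 18λ² + 103λ - 182.
Step 2 — look for an integer root (rational root theorem: any rational root is an integer divisor of 182). Testing λ = 7:
  p(7) = 343 - 882 + 721 - 182 = 0  ✓
  Dividing out (λ - 7): p(λ) = (λ - 7)(λ² - 11λ + 26).
Step 3 — remaining eigenvalues from the quadratic λ² - 11λ + 26 = 0:
  Δ = 11² - 4·26 = 121 - 104 = 17,  λ = (11 ± √17)/2 = (11 ± 4.1231)/2 ≈ 7.5616 or 3.4384.
  Sorted: λ_1 = 7.5616,  λ_2 = 7,  λ_3 = 3.4384  (check: sum = 18 = tr ✓).

Step 4 — unit eigenvector for λ_1 ≈ 7.5616: v spans the null space of (Sigma - λ_1 I), whose rows are
  r_1 = (-0.5616, 0, -1),  r_2 = (0, -0.5616, 1),  r_3 = (-1, 1, -3.5616).
  v is orthogonal to every row, so take v ∝ r_1 × r_2 = ((0)·(1) - (-1)·(-0.5616), (-1)·(0) - (-0.5616)·(1), (-0.5616)·(-0.5616) - (0)·(0)) ≈ (-0.5616, 0.5616, 0.3153).
  Rescale (multiply by -1 so the first nonzero entry is positive): u = (0.5616, -0.5616, -0.3153).
  ||u|| = √((0.5616)² + (-0.5616)² + (-0.3153)²) = √(0.7301) ≈ 0.8545,  v_1 = u/||u|| ≈ (0.6572, -0.6572, -0.369) (||v_1|| = 1).

λ_1 = 7.5616,  λ_2 = 7,  λ_3 = 3.4384;  v_1 ≈ (0.6572, -0.6572, -0.369)


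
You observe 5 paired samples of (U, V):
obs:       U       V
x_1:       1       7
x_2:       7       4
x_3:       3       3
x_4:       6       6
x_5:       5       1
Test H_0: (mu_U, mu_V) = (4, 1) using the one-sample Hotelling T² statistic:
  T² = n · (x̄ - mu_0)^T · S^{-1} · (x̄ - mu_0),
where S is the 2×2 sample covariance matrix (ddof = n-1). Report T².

Step 1 — sample mean vector:
  mean(U) = (1 + 7 + 3 + 6 + 5) / 5 = 22/5 = 4.4
  mean(V) = (7 + 4 + 3 + 6 + 1) / 5 = 21/5 = 4.2
  x̄ = (4.4, 4.2),  deviation x̄ - mu_0 = (4.4, 4.2) - (4, 1) = (0.4, 3.2).

Step 2 — sample covariance matrix, S[i,j] = (1/(n-1)) · Σ_k (x_{k,i} - mean_i) · (x_{k,j} - mean_j), divisor n-1 = 4:
  S[U,U] = ((-3.4)·(-3.4) + (2.6)·(2.6) + (-1.4)·(-1.4) + (1.6)·(1.6) + (0.6)·(0.6)) / 4 = 23.2/4 = 5.8
  S[U,V] = ((-3.4)·(2.8) + (2.6)·(-0.2) + (-1.4)·(-1.2) + (1.6)·(1.8) + (0.6)·(-3.2)) / 4 = -7.4/4 = -1.85
  S[V,V] = ((2.8)·(2.8) + (-0.2)·(-0.2) + (-1.2)·(-1.2) + (1.8)·(1.8) + (-3.2)·(-3.2)) / 4 = 22.8/4 = 5.7
  S = [[5.8, -1.85],
 [-1.85, 5.7]].

Step 3 — invert S. det(S) = 5.8·5.7 - (-1.85)² = 29.6375.
  S^{-1} = (1/det) · [[d, -b], [-b, a]] = [[0.1923, 0.0624],
 [0.0624, 0.1957]].

Step 4 — quadratic form (x̄ - mu_0)^T · S^{-1} · (x̄ - mu_0):
  S^{-1} · (x̄ - mu_0) = (0.2767, 0.6512),
  (x̄ - mu_0)^T · [...] = (0.4)·(0.2767) + (3.2)·(0.6512) = 2.1945.

Step 5 — scale by n: T² = 5 · 2.1945 = 10.9726.

T² ≈ 10.9726


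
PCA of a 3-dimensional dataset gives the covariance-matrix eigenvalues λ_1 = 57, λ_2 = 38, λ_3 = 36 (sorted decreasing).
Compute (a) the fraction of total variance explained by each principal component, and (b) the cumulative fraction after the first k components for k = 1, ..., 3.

Step 1 — total variance = trace(Sigma) = Σ λ_i = 57 + 38 + 36 = 131.

Step 2 — fraction explained by component i = λ_i / Σ λ:
  PC1: 57/131 = 0.4351
  PC2: 38/131 = 0.2901
  PC3: 36/131 = 0.2748

Step 3 — cumulative fraction after k components = (λ_1 + ... + λ_k) / Σ λ:
  k = 1: 57/131 = 0.4351
  k = 2: (57 + 38)/131 = 95/131 = 0.7252
  k = 3: (57 + 38 + 36)/131 = 131/131 = 1

Summary (fraction, with percent):

explained: PC1 0.4351 (43.51%), PC2 0.2901 (29.01%), PC3 0.2748 (27.48%);  cumulative: 0.4351, 0.7252, 1


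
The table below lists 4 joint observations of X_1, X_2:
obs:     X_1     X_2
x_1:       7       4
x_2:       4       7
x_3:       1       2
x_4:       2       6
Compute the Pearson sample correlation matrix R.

Step 1 — column means:
  mean(X_1) = (7 + 4 + 1 + 2) / 4 = 14/4 = 3.5
  mean(X_2) = (4 + 7 + 2 + 6) / 4 = 19/4 = 4.75

Step 2 — sample variances and covariances s[i,j] = (1/(n-1)) · Σ_k (x_{k,i} - mean_i) · (x_{k,j} - mean_j), with n-1 = 3:
  s[X_1,X_1] = ((3.5)·(3.5) + (0.5)·(0.5) + (-2.5)·(-2.5) + (-1.5)·(-1.5)) / 3 = 21/3 = 7
  s[X_1,X_2] = ((3.5)·(-0.75) + (0.5)·(2.25) + (-2.5)·(-2.75) + (-1.5)·(1.25)) / 3 = 3.5/3 = 1.1667
  s[X_2,X_2] = ((-0.75)·(-0.75) + (2.25)·(2.25) + (-2.75)·(-2.75) + (1.25)·(1.25)) / 3 = 14.75/3 = 4.9167
  Sample standard deviations s_i = √(s[i,i]):
  s(X_1) = √(7) = 2.6458
  s(X_2) = √(4.9167) = 2.2174

Step 3 — r_{ij} = s_{ij} / (s_i · s_j):
  r[X_1,X_1] = 1 (diagonal).
  r[X_1,X_2] = 1.1667 / (2.6458 · 2.2174) = 1.1667 / 5.8666 = 0.1989
  r[X_2,X_2] = 1 (diagonal).

R is symmetric with unit diagonal. Assembling:

R = [[1, 0.1989],
 [0.1989, 1]]


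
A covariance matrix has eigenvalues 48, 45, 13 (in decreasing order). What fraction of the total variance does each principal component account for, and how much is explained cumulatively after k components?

Step 1 — total variance = trace(Sigma) = Σ λ_i = 48 + 45 + 13 = 106.

Step 2 — fraction explained by component i = λ_i / Σ λ:
  PC1: 48/106 = 0.4528
  PC2: 45/106 = 0.4245
  PC3: 13/106 = 0.1226

Step 3 — cumulative fraction after k components = (λ_1 + ... + λ_k) / Σ λ:
  k = 1: 48/106 = 0.4528
  k = 2: (48 + 45)/106 = 93/106 = 0.8774
  k = 3: (48 + 45 + 13)/106 = 106/106 = 1

Summary (fraction, with percent):

explained: PC1 0.4528 (45.28%), PC2 0.4245 (42.45%), PC3 0.1226 (12.26%);  cumulative: 0.4528, 0.8774, 1


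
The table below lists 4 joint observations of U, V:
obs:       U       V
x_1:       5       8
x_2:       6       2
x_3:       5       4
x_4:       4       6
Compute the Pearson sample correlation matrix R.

Step 1 — column means:
  mean(U) = (5 + 6 + 5 + 4) / 4 = 20/4 = 5
  mean(V) = (8 + 2 + 4 + 6) / 4 = 20/4 = 5

Step 2 — sample variances and covariances s[i,j] = (1/(n-1)) · Σ_k (x_{k,i} - mean_i) · (x_{k,j} - mean_j), with n-1 = 3:
  s[U,U] = ((0)·(0) + (1)·(1) + (0)·(0) + (-1)·(-1)) / 3 = 2/3 = 0.6667
  s[U,V] = ((0)·(3) + (1)·(-3) + (0)·(-1) + (-1)·(1)) / 3 = -4/3 = -1.3333
  s[V,V] = ((3)·(3) + (-3)·(-3) + (-1)·(-1) + (1)·(1)) / 3 = 20/3 = 6.6667
  Sample standard deviations s_i = √(s[i,i]):
  s(U) = √(0.6667) = 0.8165
  s(V) = √(6.6667) = 2.582

Step 3 — r_{ij} = s_{ij} / (s_i · s_j):
  r[U,U] = 1 (diagonal).
  r[U,V] = -1.3333 / (0.8165 · 2.582) = -1.3333 / 2.1082 = -0.6325
  r[V,V] = 1 (diagonal).

R is symmetric with unit diagonal. Assembling:

R = [[1, -0.6325],
 [-0.6325, 1]]


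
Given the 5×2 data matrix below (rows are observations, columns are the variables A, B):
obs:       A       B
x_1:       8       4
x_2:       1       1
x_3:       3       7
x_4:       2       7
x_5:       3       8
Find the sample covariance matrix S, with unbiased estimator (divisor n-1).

Step 1 — column means:
  mean(A) = (8 + 1 + 3 + 2 + 3) / 5 = 17/5 = 3.4
  mean(B) = (4 + 1 + 7 + 7 + 8) / 5 = 27/5 = 5.4

Step 2 — sample covariance S[i,j] = (1/(n-1)) · Σ_k (x_{k,i} - mean_i) · (x_{k,j} - mean_j), with n-1 = 4.
  S[A,A] = ((4.6)·(4.6) + (-2.4)·(-2.4) + (-0.4)·(-0.4) + (-1.4)·(-1.4) + (-0.4)·(-0.4)) / 4 = 29.2/4 = 7.3
  S[A,B] = ((4.6)·(-1.4) + (-2.4)·(-4.4) + (-0.4)·(1.6) + (-1.4)·(1.6) + (-0.4)·(2.6)) / 4 = 0.2/4 = 0.05
  S[B,B] = ((-1.4)·(-1.4) + (-4.4)·(-4.4) + (1.6)·(1.6) + (1.6)·(1.6) + (2.6)·(2.6)) / 4 = 33.2/4 = 8.3

S is symmetric (S[j,i] = S[i,j]). Assembling:

S = [[7.3, 0.05],
 [0.05, 8.3]]


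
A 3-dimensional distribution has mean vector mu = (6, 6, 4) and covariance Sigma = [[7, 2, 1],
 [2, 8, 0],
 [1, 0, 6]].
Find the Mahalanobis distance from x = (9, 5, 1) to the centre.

Step 1 — centre the observation: (x - mu) = (3, -1, -3).

Step 2 — invert Sigma (cofactor / det for 3×3, or solve directly):
  Sigma^{-1} = [[0.1579, -0.0395, -0.0263],
 [-0.0395, 0.1349, 0.0066],
 [-0.0263, 0.0066, 0.1711]].

Step 3 — form the quadratic (x - mu)^T · Sigma^{-1} · (x - mu):
  Sigma^{-1} · (x - mu) = (0.5921, -0.273, -0.5987).
  (x - mu)^T · [Sigma^{-1} · (x - mu)] = (3)·(0.5921) + (-1)·(-0.273) + (-3)·(-0.5987) = 3.8454.

Step 4 — take square root: d = √(3.8454) ≈ 1.961.

d(x, mu) = √(3.8454) ≈ 1.961
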